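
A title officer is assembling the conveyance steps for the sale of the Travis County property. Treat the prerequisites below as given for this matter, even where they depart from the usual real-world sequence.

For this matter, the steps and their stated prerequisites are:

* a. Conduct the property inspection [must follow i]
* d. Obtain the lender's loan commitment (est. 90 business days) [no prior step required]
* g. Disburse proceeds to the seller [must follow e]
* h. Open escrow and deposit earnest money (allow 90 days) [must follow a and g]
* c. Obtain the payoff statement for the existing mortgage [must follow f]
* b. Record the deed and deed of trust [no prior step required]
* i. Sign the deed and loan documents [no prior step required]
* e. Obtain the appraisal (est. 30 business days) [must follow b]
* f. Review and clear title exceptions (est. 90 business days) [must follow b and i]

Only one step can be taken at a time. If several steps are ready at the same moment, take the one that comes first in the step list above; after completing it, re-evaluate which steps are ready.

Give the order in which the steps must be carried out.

d, b, i, a, e, g, h, f, c

Nothing is required for d, b and i. d is listed earlier → d first.
b and i are both available; b is listed earlier → b.
e now also ready, so the ready set is {i, e}; i is listed earlier → i.
a and f now also ready, so the ready set is {a, e, f}; a is listed earlier → a.
Now e and f have their prerequisites met. e is listed earlier, so e next.
g now also ready, so the ready set is {g, f}; g is listed earlier → g.
Now h and f have their prerequisites met. h is listed earlier, so h next.
f needed b and i, now all done → f.
c is the only step now ready → c.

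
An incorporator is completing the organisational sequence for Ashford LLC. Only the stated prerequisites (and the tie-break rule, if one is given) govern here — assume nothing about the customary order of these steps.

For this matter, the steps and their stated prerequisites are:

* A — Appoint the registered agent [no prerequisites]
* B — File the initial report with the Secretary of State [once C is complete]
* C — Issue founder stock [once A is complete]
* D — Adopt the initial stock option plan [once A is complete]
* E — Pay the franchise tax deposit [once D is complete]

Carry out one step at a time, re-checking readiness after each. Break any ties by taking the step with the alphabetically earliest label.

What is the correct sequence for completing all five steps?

A, C, B, D, E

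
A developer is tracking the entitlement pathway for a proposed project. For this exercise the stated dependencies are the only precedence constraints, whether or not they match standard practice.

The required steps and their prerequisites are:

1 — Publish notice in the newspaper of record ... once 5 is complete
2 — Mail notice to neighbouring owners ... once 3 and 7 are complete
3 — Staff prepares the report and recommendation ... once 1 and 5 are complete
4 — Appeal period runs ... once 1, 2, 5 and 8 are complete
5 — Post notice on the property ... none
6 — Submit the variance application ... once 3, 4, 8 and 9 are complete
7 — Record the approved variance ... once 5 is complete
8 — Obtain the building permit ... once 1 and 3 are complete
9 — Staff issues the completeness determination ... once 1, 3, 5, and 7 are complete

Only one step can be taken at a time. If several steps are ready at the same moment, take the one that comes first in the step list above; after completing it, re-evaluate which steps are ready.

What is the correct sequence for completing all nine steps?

Only 5 has no prerequisites, so it is first.
Ready: 1 and 7. 1 is listed earlier → 1.
3 now also ready, so the ready set is {3, 7}; 3 is listed earlier → 3.
7 and 8 are both available; 7 is listed earlier → 7.
Ready: 2, 8 and 9. 2 is listed earlier → 2.
8 and 9 are both available; 8 is listed earlier → 8.
4 now also ready, so the ready set is {4, 9}; 4 is listed earlier → 4.
That leaves 9 as the only ready step → 9.
That leaves 6 as the only ready step → 6.

5, 1, 3, 7, 2, 8, 4, 9, 6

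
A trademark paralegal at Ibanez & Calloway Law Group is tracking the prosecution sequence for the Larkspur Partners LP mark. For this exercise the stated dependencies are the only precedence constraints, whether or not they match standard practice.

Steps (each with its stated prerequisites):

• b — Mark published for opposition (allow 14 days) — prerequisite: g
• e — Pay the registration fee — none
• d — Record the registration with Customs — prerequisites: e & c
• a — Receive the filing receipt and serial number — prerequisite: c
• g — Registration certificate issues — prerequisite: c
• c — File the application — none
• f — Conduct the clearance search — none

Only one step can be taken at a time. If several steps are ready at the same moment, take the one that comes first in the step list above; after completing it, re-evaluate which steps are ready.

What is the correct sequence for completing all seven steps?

e → c → d → a → g → b → f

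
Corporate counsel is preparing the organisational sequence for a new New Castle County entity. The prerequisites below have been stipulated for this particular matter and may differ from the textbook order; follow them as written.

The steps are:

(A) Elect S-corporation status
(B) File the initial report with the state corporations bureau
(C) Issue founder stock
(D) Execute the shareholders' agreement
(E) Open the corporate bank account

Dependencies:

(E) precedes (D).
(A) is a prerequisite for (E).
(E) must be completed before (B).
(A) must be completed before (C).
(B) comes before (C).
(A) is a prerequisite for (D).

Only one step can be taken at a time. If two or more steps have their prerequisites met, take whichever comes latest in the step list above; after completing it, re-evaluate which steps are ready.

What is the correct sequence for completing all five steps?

(A) → (E) → (D) → (B) → (C)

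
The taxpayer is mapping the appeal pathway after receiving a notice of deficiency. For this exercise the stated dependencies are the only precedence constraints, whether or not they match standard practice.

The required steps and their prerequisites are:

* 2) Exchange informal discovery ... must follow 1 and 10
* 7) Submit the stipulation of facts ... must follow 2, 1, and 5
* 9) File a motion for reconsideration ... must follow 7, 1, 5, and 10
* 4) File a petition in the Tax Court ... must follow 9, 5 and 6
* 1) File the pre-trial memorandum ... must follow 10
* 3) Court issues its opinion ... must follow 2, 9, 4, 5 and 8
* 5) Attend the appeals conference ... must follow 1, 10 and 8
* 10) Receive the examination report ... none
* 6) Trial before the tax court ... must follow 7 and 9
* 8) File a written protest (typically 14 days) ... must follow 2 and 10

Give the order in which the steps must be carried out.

10 is the only step with nothing outstanding, so it goes first.
1 needed 10, now all done → 1.
2 needed 1 and 10, now all done → 2.
8 is the only step now ready → 8.
5 needed 1, 10 and 8, now all done → 5.
Next only 7 has its prerequisites met → 7.
9 needed 7, 1, 5 and 10, now all done → 9.
6 needed 7 and 9, now all done → 6.
4 needed 9, 5 and 6, now all done → 4.
That leaves 3 as the only ready step → 3.

10 → 1 → 2 → 8 → 5 → 7 → 9 → 6 → 4 → 3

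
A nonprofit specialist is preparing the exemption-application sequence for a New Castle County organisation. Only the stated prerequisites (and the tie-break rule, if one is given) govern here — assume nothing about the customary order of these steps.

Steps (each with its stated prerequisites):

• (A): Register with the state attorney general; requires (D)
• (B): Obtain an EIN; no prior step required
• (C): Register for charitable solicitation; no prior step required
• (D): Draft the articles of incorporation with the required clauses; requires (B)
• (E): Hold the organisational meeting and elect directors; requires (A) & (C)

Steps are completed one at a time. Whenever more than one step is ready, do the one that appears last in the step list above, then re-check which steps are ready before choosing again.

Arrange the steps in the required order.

(C) and (B) have no prerequisites; (C) is listed later, so (C) is first.
(B) is the only step now ready → (B).
That leaves (D) as the only ready step → (D).
Next only (A) has its prerequisites met → (A).
That leaves (E) as the only ready step → (E).

(C) (B) (D) (A) (E)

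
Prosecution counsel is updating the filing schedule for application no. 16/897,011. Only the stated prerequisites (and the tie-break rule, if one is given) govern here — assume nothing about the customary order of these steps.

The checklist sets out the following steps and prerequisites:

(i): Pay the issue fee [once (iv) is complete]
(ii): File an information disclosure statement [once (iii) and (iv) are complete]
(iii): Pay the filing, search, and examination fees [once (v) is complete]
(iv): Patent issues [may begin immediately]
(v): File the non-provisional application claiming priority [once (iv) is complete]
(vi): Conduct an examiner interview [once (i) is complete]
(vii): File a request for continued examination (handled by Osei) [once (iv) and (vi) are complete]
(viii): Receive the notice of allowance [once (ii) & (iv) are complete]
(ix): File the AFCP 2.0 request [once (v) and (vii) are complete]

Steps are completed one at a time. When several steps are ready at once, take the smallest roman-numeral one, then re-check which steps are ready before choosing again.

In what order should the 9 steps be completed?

(iv), (i), (v), (iii), (ii), (vi), (vii), (viii), (ix)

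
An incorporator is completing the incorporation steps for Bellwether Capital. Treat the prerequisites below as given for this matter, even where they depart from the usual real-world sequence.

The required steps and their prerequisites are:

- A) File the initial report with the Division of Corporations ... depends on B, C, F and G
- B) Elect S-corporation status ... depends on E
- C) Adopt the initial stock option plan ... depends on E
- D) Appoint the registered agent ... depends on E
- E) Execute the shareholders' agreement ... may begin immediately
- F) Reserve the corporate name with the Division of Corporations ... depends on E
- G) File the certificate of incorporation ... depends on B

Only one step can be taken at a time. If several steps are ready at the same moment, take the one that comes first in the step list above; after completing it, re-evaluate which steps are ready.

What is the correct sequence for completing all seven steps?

Only E has no prerequisites, so it is first.
Now B, C, D and F have their prerequisites met. B is listed earlier, so B next.
Ready: C, D, F and G. C is listed earlier → C.
Ready: D, F and G. D is listed earlier → D.
Ready: F and G. F is listed earlier → F.
Next only G has its prerequisites met → G.
A needed B, C, F and G, now all done → A.

E, B, C, D, F, G, A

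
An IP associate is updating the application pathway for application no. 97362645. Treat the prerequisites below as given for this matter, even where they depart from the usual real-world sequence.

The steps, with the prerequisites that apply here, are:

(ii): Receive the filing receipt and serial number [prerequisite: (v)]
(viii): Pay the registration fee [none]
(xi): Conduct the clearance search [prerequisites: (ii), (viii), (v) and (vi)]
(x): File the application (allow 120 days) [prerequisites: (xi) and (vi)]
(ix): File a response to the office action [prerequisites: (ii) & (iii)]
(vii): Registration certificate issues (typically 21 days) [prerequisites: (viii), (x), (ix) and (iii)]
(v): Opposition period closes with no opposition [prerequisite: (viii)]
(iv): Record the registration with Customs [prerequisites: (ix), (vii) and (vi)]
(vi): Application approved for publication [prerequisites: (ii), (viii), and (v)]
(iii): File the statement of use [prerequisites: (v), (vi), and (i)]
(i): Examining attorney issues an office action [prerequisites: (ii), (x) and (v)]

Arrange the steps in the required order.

Only (viii) has no prerequisites, so it is first.
That leaves (v) as the only ready step → (v).
(ii) needed (v), now all done → (ii).
Next only (vi) has its prerequisites met → (vi).
That leaves (xi) as the only ready step → (xi).
Next only (x) has its prerequisites met → (x).
Next only (i) has its prerequisites met → (i).
(iii) needed (v), (vi) and (i), now all done → (iii).
That leaves (ix) as the only ready step → (ix).
That leaves (vii) as the only ready step → (vii).
That leaves (iv) as the only ready step → (iv).

(viii) → (v) → (ii) → (vi) → (xi) → (x) → (i) → (iii) → (ix) → (vii) → (iv)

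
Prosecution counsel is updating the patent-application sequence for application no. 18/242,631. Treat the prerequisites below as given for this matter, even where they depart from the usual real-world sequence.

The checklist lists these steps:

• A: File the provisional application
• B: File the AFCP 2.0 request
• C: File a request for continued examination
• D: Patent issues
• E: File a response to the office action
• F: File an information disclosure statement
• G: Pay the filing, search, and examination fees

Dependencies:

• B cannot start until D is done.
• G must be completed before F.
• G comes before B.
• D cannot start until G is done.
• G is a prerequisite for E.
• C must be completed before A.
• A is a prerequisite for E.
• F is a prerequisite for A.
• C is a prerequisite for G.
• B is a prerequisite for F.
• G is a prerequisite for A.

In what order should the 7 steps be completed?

C, G, D, B, F, A, E

Only C has no prerequisites, so it is first.
G needed C, now all done → G.
Next only D has its prerequisites met → D.
B is the only step now ready → B.
F is the only step now ready → F.
Next only A has its prerequisites met → A.
E needed A and G, now all done → E.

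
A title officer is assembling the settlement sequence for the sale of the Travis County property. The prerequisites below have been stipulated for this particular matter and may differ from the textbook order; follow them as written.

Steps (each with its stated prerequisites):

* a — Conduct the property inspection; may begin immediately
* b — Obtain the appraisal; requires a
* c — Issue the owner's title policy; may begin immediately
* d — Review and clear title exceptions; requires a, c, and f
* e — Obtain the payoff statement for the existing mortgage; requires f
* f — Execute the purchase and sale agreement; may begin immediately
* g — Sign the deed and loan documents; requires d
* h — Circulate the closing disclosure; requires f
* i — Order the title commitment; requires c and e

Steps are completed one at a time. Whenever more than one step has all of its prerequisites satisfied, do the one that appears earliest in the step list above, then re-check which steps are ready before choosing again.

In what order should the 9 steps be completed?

Nothing is required for a, c and f. a is listed earlier → a first.
b now also ready, so the ready set is {b, c, f}; b is listed earlier → b.
c and f are both available; c is listed earlier → c.
Next only f has its prerequisites met → f.
d, e and h are all available; d is listed earlier → d.
g now also ready, so the ready set is {e, g, h}; e is listed earlier → e.
Now g, h and i have their prerequisites met. g is listed earlier, so g next.
Ready: h and i. h is listed earlier → h.
i needed c and e, now all done → i.

a, b, c, f, d, e, g, h, i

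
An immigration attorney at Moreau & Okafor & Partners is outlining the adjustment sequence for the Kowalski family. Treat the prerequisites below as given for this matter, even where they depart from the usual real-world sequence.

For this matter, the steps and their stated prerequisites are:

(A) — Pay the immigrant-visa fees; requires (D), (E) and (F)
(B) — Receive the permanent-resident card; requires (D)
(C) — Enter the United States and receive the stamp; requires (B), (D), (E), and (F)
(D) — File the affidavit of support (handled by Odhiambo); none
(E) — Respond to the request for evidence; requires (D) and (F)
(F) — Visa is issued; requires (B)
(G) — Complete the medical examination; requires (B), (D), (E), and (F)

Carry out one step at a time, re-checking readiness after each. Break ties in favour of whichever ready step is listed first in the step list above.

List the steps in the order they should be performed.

(D) is the only step with nothing outstanding, so it goes first.
Next only (B) has its prerequisites met → (B).
That leaves (F) as the only ready step → (F).
Next only (E) has its prerequisites met → (E).
Ready: (A), (C) and (G). (A) is listed earlier → (A).
Now (C) and (G) have their prerequisites met. (C) is listed earlier, so (C) next.
That leaves (G) as the only ready step → (G).

(D) (B) (F) (E) (A) (C) (G)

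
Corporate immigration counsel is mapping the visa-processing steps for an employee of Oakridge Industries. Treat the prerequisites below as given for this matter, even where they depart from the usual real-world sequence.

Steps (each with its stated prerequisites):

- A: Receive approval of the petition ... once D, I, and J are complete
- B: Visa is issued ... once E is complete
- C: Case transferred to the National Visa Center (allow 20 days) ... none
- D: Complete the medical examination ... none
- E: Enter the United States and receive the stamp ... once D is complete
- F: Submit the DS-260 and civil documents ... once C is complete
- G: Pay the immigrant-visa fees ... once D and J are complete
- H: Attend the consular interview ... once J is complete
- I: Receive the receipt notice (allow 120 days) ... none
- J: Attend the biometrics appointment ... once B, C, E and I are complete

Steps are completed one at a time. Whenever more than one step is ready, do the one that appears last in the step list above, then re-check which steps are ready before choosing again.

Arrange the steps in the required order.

I, D and C have no prerequisites; I is listed later, so I is first.
Now D and C have their prerequisites met. D is listed later, so D next.
E now also ready, so the ready set is {E, C}; E is listed later → E.
B now also ready, so the ready set is {C, B}; C is listed later → C.
Now F and B have their prerequisites met. F is listed later, so F next.
B needed E, now all done → B.
J needed I, E, C and B, now all done → J.
H, G and A are all available; H is listed later → H.
Ready: G and A. G is listed later → G.
A needed J, I and D, now all done → A.

I D E C F B J H G A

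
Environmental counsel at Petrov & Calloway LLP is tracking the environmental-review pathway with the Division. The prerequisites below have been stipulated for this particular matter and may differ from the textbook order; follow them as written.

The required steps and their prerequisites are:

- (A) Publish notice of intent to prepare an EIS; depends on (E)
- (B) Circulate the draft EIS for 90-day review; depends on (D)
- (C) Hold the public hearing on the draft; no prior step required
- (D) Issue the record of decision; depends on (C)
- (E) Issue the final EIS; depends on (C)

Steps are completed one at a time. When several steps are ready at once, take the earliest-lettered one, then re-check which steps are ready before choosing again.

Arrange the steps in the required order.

(C) is the only step with nothing outstanding, so it goes first.
Ready: (D) and (E). (D) has the earlier label → (D).
(B) and (E) are both available; (B) has the earlier label → (B).
(E) is the only step now ready → (E).
(A) needed (E), now all done → (A).

(C) → (D) → (B) → (E) → (A)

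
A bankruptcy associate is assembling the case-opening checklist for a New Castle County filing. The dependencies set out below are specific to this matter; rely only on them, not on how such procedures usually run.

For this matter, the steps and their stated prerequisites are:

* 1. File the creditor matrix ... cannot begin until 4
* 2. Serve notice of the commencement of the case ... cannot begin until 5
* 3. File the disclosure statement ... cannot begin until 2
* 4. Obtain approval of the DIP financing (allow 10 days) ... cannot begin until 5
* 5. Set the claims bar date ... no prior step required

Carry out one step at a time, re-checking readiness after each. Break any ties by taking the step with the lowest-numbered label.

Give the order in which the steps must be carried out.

Only 5 has no prerequisites, so it is first.
2 and 4 are both available; 2 has the earlier label → 2.
Ready: 3 and 4. 3 has the earlier label → 3.
That leaves 4 as the only ready step → 4.
1 needed 4, now all done → 1.

5, 2, 3, 4, 1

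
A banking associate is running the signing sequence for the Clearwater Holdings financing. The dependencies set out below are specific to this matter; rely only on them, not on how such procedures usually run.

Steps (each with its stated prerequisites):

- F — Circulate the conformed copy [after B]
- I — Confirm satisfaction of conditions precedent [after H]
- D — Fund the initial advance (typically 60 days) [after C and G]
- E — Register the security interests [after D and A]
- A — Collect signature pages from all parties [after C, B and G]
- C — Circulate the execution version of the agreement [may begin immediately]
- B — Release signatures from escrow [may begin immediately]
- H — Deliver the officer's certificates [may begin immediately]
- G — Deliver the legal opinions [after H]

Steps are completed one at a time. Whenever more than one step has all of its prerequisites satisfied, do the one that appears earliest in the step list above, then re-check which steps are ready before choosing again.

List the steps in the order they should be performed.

C → B → F → H → I → G → D → A → E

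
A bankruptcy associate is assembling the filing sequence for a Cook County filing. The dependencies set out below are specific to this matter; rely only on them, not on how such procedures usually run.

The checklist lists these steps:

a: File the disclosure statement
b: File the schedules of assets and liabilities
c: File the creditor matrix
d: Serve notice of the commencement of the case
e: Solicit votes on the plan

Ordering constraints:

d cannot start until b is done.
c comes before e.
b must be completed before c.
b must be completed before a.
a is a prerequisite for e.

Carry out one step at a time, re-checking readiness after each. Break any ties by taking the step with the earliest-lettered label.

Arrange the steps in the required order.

Only b has no prerequisites, so it is first.
Ready: a, c and d. a has the earlier label → a.
Now c and d have their prerequisites met. c has the earlier label, so c next.
d and e are both available; d has the earlier label → d.
e needed a and c, now all done → e.

b → a → c → d → e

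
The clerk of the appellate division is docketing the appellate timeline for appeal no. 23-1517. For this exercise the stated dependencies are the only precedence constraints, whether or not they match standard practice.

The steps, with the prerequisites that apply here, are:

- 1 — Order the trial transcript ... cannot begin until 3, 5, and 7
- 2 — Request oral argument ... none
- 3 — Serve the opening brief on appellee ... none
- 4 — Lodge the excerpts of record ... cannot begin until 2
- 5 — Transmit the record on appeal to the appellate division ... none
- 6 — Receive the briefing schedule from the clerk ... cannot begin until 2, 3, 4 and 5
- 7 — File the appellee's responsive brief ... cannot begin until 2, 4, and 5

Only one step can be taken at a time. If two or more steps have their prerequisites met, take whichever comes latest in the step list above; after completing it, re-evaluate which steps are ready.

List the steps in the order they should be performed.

5, 3, 2, 4, 7, 6, 1

5, 3 and 2 have no prerequisites; 5 is listed later, so 5 is first.
Now 3 and 2 have their prerequisites met. 3 is listed later, so 3 next.
2 is the only step now ready → 2.
4 is the only step now ready → 4.
7 and 6 are both available; 7 is listed later → 7.
1 now also ready, so the ready set is {6, 1}; 6 is listed later → 6.
Next only 1 has its prerequisites met → 1.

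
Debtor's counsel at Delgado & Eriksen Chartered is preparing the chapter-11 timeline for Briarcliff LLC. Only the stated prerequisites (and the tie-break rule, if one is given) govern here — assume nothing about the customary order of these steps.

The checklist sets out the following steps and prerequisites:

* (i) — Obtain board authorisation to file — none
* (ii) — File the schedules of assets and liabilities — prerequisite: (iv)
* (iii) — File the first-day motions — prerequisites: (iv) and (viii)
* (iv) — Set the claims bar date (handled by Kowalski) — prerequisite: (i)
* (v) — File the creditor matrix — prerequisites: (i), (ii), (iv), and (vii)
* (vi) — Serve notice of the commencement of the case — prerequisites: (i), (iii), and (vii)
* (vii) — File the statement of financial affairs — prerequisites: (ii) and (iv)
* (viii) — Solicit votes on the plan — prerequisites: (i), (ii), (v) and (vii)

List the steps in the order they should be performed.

(i) is the only step with nothing outstanding, so it goes first.
(iv) needed (i), now all done → (iv).
(ii) needed (iv), now all done → (ii).
(vii) needed (ii) and (iv), now all done → (vii).
(v) is the only step now ready → (v).
(viii) is the only step now ready → (viii).
That leaves (iii) as the only ready step → (iii).
(vi) needed (i), (iii) and (vii), now all done → (vi).

(i) (iv) (ii) (vii) (v) (viii) (iii) (vi)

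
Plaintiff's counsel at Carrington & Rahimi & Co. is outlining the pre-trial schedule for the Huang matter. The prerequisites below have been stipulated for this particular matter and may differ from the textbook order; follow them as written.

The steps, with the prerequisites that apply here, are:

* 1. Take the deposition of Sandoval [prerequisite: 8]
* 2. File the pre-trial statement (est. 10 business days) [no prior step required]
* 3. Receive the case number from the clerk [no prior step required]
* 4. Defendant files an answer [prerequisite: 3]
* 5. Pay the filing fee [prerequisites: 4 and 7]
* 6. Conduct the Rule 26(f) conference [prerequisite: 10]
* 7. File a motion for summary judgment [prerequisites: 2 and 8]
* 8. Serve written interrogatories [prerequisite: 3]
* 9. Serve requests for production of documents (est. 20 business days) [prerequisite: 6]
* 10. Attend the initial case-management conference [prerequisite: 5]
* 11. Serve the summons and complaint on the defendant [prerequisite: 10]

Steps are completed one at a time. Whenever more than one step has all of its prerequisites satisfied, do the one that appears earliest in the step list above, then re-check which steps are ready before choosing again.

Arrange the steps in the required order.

2 3 4 8 1 7 5 10 6 9 11

Nothing is required for 2 and 3. 2 is listed earlier → 2 first.
3 is the only step now ready → 3.
Now 4 and 8 have their prerequisites met. 4 is listed earlier, so 4 next.
8 is the only step now ready → 8.
1 and 7 are both available; 1 is listed earlier → 1.
7 needed 2 and 8, now all done → 7.
5 is the only step now ready → 5.
10 is the only step now ready → 10.
Now 6 and 11 have their prerequisites met. 6 is listed earlier, so 6 next.
9 and 11 are both available; 9 is listed earlier → 9.
11 is the only step now ready → 11.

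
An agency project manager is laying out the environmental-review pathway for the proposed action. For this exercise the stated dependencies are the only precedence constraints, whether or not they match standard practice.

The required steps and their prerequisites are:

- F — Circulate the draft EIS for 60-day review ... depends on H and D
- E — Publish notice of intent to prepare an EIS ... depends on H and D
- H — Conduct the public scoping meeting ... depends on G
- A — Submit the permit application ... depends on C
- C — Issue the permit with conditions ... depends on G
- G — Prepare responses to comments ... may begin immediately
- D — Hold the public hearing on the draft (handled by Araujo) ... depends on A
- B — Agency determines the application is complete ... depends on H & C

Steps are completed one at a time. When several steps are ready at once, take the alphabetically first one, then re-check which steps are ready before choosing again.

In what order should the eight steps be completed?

G C A D H B E F

G has no prerequisites → G first.
C and H are both available; C has the earlier label → C.
Now A and H have their prerequisites met. A has the earlier label, so A next.
Ready: D and H. D has the earlier label → D.
H is the only step now ready → H.
Ready: B, E and F. B has the earlier label → B.
E and F are both available; E has the earlier label → E.
F needed D and H, now all done → F.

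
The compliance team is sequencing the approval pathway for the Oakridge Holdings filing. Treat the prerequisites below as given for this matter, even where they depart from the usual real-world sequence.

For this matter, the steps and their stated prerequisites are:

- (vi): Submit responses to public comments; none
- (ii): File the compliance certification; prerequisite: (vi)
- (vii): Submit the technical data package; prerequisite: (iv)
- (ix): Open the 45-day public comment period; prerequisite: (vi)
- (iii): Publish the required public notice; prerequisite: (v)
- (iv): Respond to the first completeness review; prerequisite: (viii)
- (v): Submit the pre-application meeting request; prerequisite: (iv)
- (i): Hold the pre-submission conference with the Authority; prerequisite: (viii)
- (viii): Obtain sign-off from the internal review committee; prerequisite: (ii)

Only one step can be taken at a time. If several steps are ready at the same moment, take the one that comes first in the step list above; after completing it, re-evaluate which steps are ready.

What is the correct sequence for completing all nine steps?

Only (vi) has no prerequisites, so it is first.
Ready: (ii) and (ix). (ii) is listed earlier → (ii).
Ready: (ix) and (viii). (ix) is listed earlier → (ix).
(viii) is the only step now ready → (viii).
Now (iv) and (i) have their prerequisites met. (iv) is listed earlier, so (iv) next.
(vii), (v) and (i) are all available; (vii) is listed earlier → (vii).
Ready: (v) and (i). (v) is listed earlier → (v).
(iii) now also ready, so the ready set is {(iii), (i)}; (iii) is listed earlier → (iii).
(i) needed (viii), now all done → (i).

(vi) → (ii) → (ix) → (viii) → (iv) → (vii) → (v) → (iii) → (i)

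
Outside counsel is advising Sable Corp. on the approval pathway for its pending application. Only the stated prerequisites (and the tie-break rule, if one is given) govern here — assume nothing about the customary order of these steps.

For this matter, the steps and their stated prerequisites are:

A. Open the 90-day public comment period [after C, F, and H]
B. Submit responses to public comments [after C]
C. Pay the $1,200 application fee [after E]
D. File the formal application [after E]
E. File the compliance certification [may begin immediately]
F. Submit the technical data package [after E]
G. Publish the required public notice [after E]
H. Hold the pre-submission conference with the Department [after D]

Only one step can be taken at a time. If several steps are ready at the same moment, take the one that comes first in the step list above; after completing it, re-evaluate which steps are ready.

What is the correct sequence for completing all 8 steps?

E C B D F G H A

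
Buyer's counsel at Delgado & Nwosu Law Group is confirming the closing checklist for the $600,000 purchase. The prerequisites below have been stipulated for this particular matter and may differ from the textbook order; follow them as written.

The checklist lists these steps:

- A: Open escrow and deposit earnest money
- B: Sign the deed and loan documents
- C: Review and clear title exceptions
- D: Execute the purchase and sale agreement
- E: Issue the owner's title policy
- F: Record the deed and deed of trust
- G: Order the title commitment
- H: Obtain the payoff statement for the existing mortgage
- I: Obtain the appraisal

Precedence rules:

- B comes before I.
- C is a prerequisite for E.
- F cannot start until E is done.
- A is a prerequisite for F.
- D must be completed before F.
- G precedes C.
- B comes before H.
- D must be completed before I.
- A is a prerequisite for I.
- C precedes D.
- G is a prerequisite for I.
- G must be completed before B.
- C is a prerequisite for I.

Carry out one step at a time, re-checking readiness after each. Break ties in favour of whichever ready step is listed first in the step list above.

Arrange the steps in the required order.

A, G, B, C, D, E, F, H, I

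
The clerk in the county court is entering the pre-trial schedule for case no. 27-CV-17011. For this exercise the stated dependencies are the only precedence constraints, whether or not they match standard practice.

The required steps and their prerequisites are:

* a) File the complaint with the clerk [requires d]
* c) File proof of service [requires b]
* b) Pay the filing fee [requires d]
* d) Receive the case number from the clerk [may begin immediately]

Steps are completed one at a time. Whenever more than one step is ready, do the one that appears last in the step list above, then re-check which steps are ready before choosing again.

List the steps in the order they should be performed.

d b c a

d is the only step with nothing outstanding, so it goes first.
Ready: b and a. b is listed later → b.
Ready: c and a. c is listed later → c.
a needed d, now all done → a.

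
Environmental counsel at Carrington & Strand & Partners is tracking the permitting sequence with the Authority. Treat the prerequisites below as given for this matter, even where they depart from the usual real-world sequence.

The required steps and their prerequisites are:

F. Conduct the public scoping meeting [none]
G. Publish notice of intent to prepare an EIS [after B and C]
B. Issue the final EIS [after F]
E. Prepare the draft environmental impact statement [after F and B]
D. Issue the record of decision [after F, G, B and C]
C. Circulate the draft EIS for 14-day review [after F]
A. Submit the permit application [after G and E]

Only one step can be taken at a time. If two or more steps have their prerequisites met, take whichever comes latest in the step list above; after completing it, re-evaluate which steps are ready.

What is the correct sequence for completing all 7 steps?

F C B E G A D

Only F has no prerequisites, so it is first.
Now C and B have their prerequisites met. C is listed later, so C next.
B needed F, now all done → B.
Ready: E and G. E is listed later → E.
G needed C and B, now all done → G.
A and D are both available; A is listed later → A.
That leaves D as the only ready step → D.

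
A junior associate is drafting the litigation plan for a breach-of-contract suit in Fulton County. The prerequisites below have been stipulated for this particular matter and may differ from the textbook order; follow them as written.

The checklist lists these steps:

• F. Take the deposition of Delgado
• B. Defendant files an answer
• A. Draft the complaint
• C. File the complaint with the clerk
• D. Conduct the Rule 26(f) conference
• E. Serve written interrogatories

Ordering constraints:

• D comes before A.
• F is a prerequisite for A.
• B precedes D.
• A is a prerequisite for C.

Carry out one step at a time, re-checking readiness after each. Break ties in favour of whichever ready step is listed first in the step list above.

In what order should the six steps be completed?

F → B → D → A → C → E

Nothing is required for F, B and E. F is listed earlier → F first.
Ready: B and E. B is listed earlier → B.
Now D and E have their prerequisites met. D is listed earlier, so D next.
Now A and E have their prerequisites met. A is listed earlier, so A next.
C and E are both available; C is listed earlier → C.
E is the only step now ready → E.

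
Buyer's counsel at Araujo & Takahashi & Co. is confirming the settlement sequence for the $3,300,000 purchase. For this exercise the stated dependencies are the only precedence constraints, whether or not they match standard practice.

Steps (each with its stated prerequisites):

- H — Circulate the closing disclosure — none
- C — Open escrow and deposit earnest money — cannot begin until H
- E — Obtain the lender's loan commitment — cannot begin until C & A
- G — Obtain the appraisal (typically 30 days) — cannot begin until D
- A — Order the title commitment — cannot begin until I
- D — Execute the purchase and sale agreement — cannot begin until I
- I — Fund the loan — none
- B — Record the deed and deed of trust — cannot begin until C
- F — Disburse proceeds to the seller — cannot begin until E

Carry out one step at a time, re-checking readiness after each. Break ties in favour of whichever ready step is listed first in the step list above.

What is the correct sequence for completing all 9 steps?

H, C, I, A, E, D, G, B, F

Nothing is required for H and I. H is listed earlier → H first.
Ready: C and I. C is listed earlier → C.
B now also ready, so the ready set is {I, B}; I is listed earlier → I.
Now A, D and B have their prerequisites met. A is listed earlier, so A next.
E now also ready, so the ready set is {E, D, B}; E is listed earlier → E.
D, B and F are all available; D is listed earlier → D.
G now also ready, so the ready set is {G, B, F}; G is listed earlier → G.
Now B and F have their prerequisites met. B is listed earlier, so B next.
Next only F has its prerequisites met → F.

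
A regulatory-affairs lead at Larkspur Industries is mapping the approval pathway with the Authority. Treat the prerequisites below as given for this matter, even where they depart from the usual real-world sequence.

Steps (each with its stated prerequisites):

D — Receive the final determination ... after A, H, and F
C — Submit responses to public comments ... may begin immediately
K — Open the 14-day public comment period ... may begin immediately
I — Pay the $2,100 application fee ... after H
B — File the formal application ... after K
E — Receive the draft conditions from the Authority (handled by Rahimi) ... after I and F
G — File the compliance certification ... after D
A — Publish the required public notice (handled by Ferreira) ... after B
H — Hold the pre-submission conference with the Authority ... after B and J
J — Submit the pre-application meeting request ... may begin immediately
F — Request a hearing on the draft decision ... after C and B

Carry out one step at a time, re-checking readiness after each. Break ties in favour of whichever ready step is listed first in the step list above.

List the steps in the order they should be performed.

Nothing is required for C, K and J. C is listed earlier → C first.
Ready: K and J. K is listed earlier → K.
B now also ready, so the ready set is {B, J}; B is listed earlier → B.
Ready: A, J and F. A is listed earlier → A.
J and F are both available; J is listed earlier → J.
H now also ready, so the ready set is {H, F}; H is listed earlier → H.
Now I and F have their prerequisites met. I is listed earlier, so I next.
F needed C and B, now all done → F.
Now D and E have their prerequisites met. D is listed earlier, so D next.
G now also ready, so the ready set is {E, G}; E is listed earlier → E.
G needed D, now all done → G.

C → K → B → A → J → H → I → F → D → E → G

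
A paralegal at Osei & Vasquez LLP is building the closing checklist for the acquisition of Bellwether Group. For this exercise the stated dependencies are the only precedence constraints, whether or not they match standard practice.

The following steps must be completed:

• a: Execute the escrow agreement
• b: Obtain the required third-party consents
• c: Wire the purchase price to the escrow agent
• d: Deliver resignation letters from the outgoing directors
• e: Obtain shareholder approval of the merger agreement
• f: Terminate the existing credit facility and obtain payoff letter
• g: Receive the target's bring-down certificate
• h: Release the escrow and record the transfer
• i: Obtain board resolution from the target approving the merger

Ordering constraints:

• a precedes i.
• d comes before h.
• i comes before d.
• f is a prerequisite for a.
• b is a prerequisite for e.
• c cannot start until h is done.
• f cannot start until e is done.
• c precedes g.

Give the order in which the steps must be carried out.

b e f a i d h c g

b is the only step with nothing outstanding, so it goes first.
Next only e has its prerequisites met → e.
f needed e, now all done → f.
Next only a has its prerequisites met → a.
i needed a, now all done → i.
That leaves d as the only ready step → d.
h needed d, now all done → h.
Next only c has its prerequisites met → c.
That leaves g as the only ready step → g.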